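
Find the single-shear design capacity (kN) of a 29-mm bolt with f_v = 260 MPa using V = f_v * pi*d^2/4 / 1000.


A = pi * d^2 / 4 = pi * 29^2 / 4 = 660.5199 mm^2
V = f_v * A / 1000 = 260 * 660.5199 / 1000
= 171.7352 kN

171.7352 kN


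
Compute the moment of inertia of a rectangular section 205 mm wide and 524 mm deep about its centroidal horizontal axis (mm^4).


I = b * h^3 / 12
= 205 * 524^3 / 12
= 205 * 143877824 / 12
= 2457912826.67 mm^4

2457912826.67 mm^4


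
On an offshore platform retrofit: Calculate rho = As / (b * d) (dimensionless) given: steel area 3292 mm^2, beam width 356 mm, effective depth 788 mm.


rho = As / (b * d)
= 3292 / (356 * 788)
= 3292 / 280528
= 0.011735 (dimensionless)

0.011735 (dimensionless)


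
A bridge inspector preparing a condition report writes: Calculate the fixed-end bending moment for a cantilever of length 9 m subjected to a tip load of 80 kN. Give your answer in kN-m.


For a cantilever with a point load at the free end:
M_max = P * L = 80 * 9 = 720 kN-m

720 kN-m


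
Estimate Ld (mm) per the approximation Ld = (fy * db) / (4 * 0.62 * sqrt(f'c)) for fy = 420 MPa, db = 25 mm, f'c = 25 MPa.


Ld = (fy * db) / (4 * 0.62 * sqrt(f'c))
= (420 * 25) / (4 * 0.62 * sqrt(25))
= 10500 / 12.4
= 846.77 mm

846.77 mm


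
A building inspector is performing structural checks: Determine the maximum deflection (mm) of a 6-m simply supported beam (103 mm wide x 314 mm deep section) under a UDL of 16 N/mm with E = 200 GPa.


I = 103 * 314^3 / 12 = 265732652.67 mm^4
L = 6000.0 mm, w = 16 N/mm, E = 200000.0 MPa
delta = 5 * w * L^4 / (384 * E * I)
= 5 * 16 * 6000.0^4 / (384 * 200000.0 * 265732652.67)
= 5.0803 mm

5.0803 mm


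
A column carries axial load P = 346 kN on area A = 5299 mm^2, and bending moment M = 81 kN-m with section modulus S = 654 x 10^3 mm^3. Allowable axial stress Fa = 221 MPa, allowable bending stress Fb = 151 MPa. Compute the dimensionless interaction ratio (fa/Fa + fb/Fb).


f_a = P / A = 346000.0 / 5299 = 65.2953 MPa
f_b = M / S = 81000000.0 / 654000.0 = 123.8532 MPa
Ratio = f_a / Fa + f_b / Fb
= 65.2953 / 221 + 123.8532 / 151
= 1.1157 (dimensionless)

1.1157 (dimensionless)


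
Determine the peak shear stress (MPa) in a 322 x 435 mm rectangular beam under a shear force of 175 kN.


A = b * h = 322 * 435 = 140070 mm^2
V = 175 kN = 175000.0 N
tau_max = 1.5 * V / A = 1.5 * 175000.0 / 140070
= 1.8741 MPa

1.8741 MPa


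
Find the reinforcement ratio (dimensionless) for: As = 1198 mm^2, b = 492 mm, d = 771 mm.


rho = As / (b * d)
= 1198 / (492 * 771)
= 1198 / 379332
= 0.003158 (dimensionless)

0.003158 (dimensionless)


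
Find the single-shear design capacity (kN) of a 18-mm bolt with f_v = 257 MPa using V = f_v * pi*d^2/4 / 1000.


A = pi * d^2 / 4 = pi * 18^2 / 4 = 254.469 mm^2
V = f_v * A / 1000 = 257 * 254.469 / 1000
= 65.3985 kN

65.3985 kN


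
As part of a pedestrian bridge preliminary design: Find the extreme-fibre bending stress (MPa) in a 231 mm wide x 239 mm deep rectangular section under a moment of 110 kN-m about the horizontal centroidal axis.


I = b * h^3 / 12 = 231 * 239^3 / 12 = 262799440.75 mm^4
y = h / 2 = 239 / 2 = 119.5 mm
M = 110 kN-m = 110000000.0 N-mm
sigma = M * y / I = 110000000.0 * 119.5 / 262799440.75
= 50.02 MPa

50.02 MPa


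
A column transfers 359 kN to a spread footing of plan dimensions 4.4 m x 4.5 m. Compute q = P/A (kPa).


A = 4.4 * 4.5 = 19.8 m^2
q = P / A = 359 / 19.8
= 18.1313 kPa

18.1313 kPa


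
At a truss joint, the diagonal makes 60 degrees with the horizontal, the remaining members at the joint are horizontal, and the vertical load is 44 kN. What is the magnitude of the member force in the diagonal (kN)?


At the joint, only the diagonal has a vertical component, so vertical equilibrium gives:
F * sin(60) = 44
F = 44 / sin(60)
= 44 / 0.866025
= 50.81 kN

50.81 kN


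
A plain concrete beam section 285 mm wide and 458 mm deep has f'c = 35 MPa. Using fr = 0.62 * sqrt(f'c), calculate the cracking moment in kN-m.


fr = 0.62 * sqrt(35) = 0.62 * 5.9161 = 3.668 MPa
I = 285 * 458^3 / 12 = 2281707910.0 mm^4
y_t = 229.0 mm
M_cr = fr * I / y_t = 3.668 * 2281707910.0 / 229.0 N-mm
= 36.5469 kN-m

36.5469 kN-m


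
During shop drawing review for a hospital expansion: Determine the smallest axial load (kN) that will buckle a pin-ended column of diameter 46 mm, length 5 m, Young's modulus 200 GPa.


I = pi * d^4 / 64 = 219786.61 mm^4
L = 5000.0 mm
P_cr = pi^2 * E * I / L^2
= 9.8696 * 200000.0 * 219786.61 / 5000.0^2
= 17353.65 N = 17.3537 kN

17.3537 kN


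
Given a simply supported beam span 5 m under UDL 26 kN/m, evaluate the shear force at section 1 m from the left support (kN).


R_A = w * L / 2 = 26 * 5 / 2 = 65.0 kN
V(x) = R_A - w * x = 65.0 - 26 * 1
= 39.0 kN

39.0 kN


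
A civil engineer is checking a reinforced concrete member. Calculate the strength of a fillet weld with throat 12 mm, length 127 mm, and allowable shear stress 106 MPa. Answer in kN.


Strength = throat * length * allowable stress
= 12 * 127 * 106 N
= 161544 N
= 161.54 kN

161.54 kN


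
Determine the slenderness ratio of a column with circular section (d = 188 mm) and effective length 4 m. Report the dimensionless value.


Radius of gyration r = d / 4 = 188 / 4 = 47.0 mm
L_eff = 4000.0 mm
Slenderness ratio = L / r = 4000.0 / 47.0 = 85.11 (dimensionless)

85.11 (dimensionless)


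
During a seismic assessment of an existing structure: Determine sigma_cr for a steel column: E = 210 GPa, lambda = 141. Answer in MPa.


sigma_cr = pi^2 * E / lambda^2
= 9.8696 * 210000.0 / 141^2
= 9.8696 * 210000.0 / 19881
= 104.2511 MPa

104.2511 MPa


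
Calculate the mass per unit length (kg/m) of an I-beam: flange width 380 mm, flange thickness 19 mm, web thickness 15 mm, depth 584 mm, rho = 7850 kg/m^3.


A_flanges = 2 * 380 * 19 = 14440 mm^2
A_web = (584 - 2 * 19) * 15 = 8190 mm^2
A_total = 14440 + 8190 = 22630 mm^2 = 0.022630 m^2
Weight = rho * A = 7850 * 0.022630 = 177.6455 kg/m

177.6455 kg/m


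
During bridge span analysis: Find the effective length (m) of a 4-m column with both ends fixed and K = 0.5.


L_eff = K * L
= 0.5 * 4
= 2.0 m

2.0 m


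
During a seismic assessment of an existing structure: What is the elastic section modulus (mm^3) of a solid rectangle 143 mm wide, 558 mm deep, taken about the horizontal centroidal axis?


S = b * h^2 / 6
= 143 * 558^2 / 6
= 143 * 311364 / 6
= 7420842.0 mm^3

7420842.0 mm^3


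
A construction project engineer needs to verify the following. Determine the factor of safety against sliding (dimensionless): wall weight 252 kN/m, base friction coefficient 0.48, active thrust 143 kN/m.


Resisting force = mu * W = 0.48 * 252 = 120.96 kN/m
FOS = Resisting / Driving = 120.96 / 143
= 0.8459 (dimensionless)

0.8459 (dimensionless)


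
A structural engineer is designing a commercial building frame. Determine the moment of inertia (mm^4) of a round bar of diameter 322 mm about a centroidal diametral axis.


r = d / 2 = 322 / 2 = 161.0 mm
I = pi * r^4 / 4 = pi * 161.0^4 / 4
= 527707644.47 mm^4

527707644.47 mm^4


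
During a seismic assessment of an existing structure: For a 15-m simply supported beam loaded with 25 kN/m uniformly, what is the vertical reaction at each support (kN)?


Total load = w * L = 25 * 15 = 375 kN
By symmetry, each reaction R = total / 2 = 375 / 2 = 187.5 kN

187.5 kN


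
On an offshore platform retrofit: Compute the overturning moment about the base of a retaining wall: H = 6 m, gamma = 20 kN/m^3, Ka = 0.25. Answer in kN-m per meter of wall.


Pa = 0.5 * Ka * gamma * H^2
= 0.5 * 0.25 * 20 * 6^2
= 90.0 kN/m
Arm = H / 3 = 6 / 3 = 2.0 m
Mo = Pa * arm = Pa * H / 3 = 90.0 * 6 / 3 = 180.0 kN-m/m

180.0 kN-m/m


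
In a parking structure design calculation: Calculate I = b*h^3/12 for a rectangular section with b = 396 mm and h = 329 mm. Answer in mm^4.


I = b * h^3 / 12
= 396 * 329^3 / 12
= 396 * 35611289 / 12
= 1175172537.0 mm^4

1175172537.0 mm^4


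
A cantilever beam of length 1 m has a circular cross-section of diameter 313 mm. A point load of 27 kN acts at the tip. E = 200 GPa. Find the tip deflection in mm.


I = pi * d^4 / 64 = pi * 313^4 / 64 = 471137039.8 mm^4
L = 1000.0 mm, P = 27000.0 N, E = 200000.0 MPa
delta = P * L^3 / (3 * E * I)
= 27000.0 * 1000.0^3 / (3 * 200000.0 * 471137039.8)
= 0.0955 mm

0.0955 mm


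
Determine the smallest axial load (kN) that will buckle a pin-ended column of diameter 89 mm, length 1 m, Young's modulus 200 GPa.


I = pi * d^4 / 64 = 3079852.55 mm^4
L = 1000.0 mm
P_cr = pi^2 * E * I / L^2
= 9.8696 * 200000.0 * 3079852.55 / 1000.0^2
= 6079385.26 N = 6079.3853 kN

6079.3853 kN


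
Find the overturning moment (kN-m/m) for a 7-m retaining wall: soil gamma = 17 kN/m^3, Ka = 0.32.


Pa = 0.5 * Ka * gamma * H^2
= 0.5 * 0.32 * 17 * 7^2
= 133.28 kN/m
Arm = H / 3 = 7 / 3 = 2.3333 m
Mo = Pa * arm = Pa * H / 3 = 133.28 * 7 / 3 = 310.9867 kN-m/m

310.9867 kN-m/m


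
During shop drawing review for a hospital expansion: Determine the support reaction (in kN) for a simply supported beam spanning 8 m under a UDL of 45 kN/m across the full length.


Total load = w * L = 45 * 8 = 360 kN
By symmetry, each reaction R = total / 2 = 360 / 2 = 180.0 kN

180.0 kN


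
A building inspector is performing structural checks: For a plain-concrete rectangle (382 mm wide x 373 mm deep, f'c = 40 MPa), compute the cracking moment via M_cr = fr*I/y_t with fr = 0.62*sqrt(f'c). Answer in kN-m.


fr = 0.62 * sqrt(40) = 0.62 * 6.3246 = 3.9212 MPa
I = 382 * 373^3 / 12 = 1651994557.83 mm^4
y_t = 186.5 mm
M_cr = fr * I / y_t = 3.9212 * 1651994557.83 / 186.5 N-mm
= 34.7337 kN-m

34.7337 kN-m


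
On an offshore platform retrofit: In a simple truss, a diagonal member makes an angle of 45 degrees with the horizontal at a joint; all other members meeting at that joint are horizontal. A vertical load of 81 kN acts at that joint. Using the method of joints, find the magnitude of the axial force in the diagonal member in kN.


At the joint, only the diagonal has a vertical component, so vertical equilibrium gives:
F * sin(45) = 81
F = 81 / sin(45)
= 81 / 0.707107
= 114.55 kN

114.55 kN


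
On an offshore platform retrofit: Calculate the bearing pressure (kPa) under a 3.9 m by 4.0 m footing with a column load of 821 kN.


A = 3.9 * 4.0 = 15.6 m^2
q = P / A = 821 / 15.6
= 52.6282 kPa

52.6282 kPa


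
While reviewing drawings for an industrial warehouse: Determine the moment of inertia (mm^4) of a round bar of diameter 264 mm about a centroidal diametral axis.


r = d / 2 = 264 / 2 = 132.0 mm
I = pi * r^4 / 4 = pi * 132.0^4 / 4
= 238443564.89 mm^4

238443564.89 mm^4


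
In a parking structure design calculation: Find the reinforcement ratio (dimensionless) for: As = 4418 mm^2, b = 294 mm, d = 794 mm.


rho = As / (b * d)
= 4418 / (294 * 794)
= 4418 / 233436
= 0.018926 (dimensionless)

0.018926 (dimensionless)


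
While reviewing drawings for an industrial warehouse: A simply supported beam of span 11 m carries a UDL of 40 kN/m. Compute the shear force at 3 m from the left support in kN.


R_A = w * L / 2 = 40 * 11 / 2 = 220.0 kN
V(x) = R_A - w * x = 220.0 - 40 * 3
= 100.0 kN

100.0 kN


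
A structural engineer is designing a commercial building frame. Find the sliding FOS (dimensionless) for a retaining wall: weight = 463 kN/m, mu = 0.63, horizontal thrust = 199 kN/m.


Resisting force = mu * W = 0.63 * 463 = 291.69 kN/m
FOS = Resisting / Driving = 291.69 / 199
= 1.4658 (dimensionless)

1.4658 (dimensionless)


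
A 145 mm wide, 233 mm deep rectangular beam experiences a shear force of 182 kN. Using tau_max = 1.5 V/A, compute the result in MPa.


A = b * h = 145 * 233 = 33785 mm^2
V = 182 kN = 182000.0 N
tau_max = 1.5 * V / A = 1.5 * 182000.0 / 33785
= 8.0805 MPa

8.0805 MPa


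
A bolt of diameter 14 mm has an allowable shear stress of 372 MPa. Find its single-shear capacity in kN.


A = pi * d^2 / 4 = pi * 14^2 / 4 = 153.938 mm^2
V = f_v * A / 1000 = 372 * 153.938 / 1000
= 57.265 kN

57.265 kN


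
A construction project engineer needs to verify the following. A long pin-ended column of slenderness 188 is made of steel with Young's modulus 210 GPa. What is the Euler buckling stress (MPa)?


sigma_cr = pi^2 * E / lambda^2
= 9.8696 * 210000.0 / 188^2
= 9.8696 * 210000.0 / 35344
= 58.6413 MPa

58.6413 MPa


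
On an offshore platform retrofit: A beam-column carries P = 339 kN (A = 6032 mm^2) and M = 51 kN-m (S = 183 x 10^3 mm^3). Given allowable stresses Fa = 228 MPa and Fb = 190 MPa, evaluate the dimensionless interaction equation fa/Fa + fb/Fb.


f_a = P / A = 339000.0 / 6032 = 56.2003 MPa
f_b = M / S = 51000000.0 / 183000.0 = 278.6885 MPa
Ratio = f_a / Fa + f_b / Fb
= 56.2003 / 228 + 278.6885 / 190
= 1.7133 (dimensionless)

1.7133 (dimensionless)


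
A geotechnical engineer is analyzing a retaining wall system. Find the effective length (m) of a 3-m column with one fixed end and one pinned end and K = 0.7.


L_eff = K * L
= 0.7 * 3
= 2.1 m

2.1 m


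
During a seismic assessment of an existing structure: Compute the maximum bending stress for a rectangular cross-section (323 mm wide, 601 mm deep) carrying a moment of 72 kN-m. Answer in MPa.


I = b * h^3 / 12 = 323 * 601^3 / 12 = 5843118476.92 mm^4
y = h / 2 = 601 / 2 = 300.5 mm
M = 72 kN-m = 72000000.0 N-mm
sigma = M * y / I = 72000000.0 * 300.5 / 5843118476.92
= 3.7 MPa

3.7 MPa


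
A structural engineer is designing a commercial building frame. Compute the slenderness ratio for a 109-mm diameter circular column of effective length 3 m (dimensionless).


Radius of gyration r = d / 4 = 109 / 4 = 27.25 mm
L_eff = 3000.0 mm
Slenderness ratio = L / r = 3000.0 / 27.25 = 110.09 (dimensionless)

110.09 (dimensionless)


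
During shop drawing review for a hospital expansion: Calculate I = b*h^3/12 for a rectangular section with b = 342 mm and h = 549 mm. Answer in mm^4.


I = b * h^3 / 12
= 342 * 549^3 / 12
= 342 * 165469149 / 12
= 4715870746.5 mm^4

4715870746.5 mm^4


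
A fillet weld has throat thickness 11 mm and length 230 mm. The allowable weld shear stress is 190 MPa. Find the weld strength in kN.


Strength = throat * length * allowable stress
= 11 * 230 * 190 N
= 480700 N
= 480.7 kN

480.7 kN


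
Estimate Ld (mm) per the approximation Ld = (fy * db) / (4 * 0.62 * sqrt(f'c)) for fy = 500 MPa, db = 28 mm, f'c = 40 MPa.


Ld = (fy * db) / (4 * 0.62 * sqrt(f'c))
= (500 * 28) / (4 * 0.62 * sqrt(40))
= 14000 / 15.6849
= 892.58 mm

892.58 mm


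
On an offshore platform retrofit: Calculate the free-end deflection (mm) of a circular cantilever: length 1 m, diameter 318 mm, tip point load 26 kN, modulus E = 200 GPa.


I = pi * d^4 / 64 = pi * 318^4 / 64 = 501970712.14 mm^4
L = 1000.0 mm, P = 26000.0 N, E = 200000.0 MPa
delta = P * L^3 / (3 * E * I)
= 26000.0 * 1000.0^3 / (3 * 200000.0 * 501970712.14)
= 0.0863 mm

0.0863 mm


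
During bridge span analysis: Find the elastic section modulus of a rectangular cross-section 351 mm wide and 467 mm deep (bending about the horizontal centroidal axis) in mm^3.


S = b * h^2 / 6
= 351 * 467^2 / 6
= 351 * 218089 / 6
= 12758206.5 mm^3

12758206.5 mm^3


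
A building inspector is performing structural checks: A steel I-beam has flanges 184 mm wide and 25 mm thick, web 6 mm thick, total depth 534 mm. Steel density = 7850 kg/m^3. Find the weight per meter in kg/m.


A_flanges = 2 * 184 * 25 = 9200 mm^2
A_web = (534 - 2 * 25) * 6 = 2904 mm^2
A_total = 9200 + 2904 = 12104 mm^2 = 0.012104 m^2
Weight = rho * A = 7850 * 0.012104 = 95.0164 kg/m

95.0164 kg/m


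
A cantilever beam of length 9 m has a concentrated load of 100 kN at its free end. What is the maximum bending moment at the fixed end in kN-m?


For a cantilever with a point load at the free end:
M_max = P * L = 100 * 9 = 900 kN-m

900 kN-m


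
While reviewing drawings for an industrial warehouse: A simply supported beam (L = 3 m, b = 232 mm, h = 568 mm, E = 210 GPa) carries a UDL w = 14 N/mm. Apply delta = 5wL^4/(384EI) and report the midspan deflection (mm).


I = 232 * 568^3 / 12 = 3542841685.33 mm^4
L = 3000.0 mm, w = 14 N/mm, E = 210000.0 MPa
delta = 5 * w * L^4 / (384 * E * I)
= 5 * 14 * 3000.0^4 / (384 * 210000.0 * 3542841685.33)
= 0.0198 mm

0.0198 mm


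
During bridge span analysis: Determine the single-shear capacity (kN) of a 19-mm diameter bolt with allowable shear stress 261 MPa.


A = pi * d^2 / 4 = pi * 19^2 / 4 = 283.5287 mm^2
V = f_v * A / 1000 = 261 * 283.5287 / 1000
= 74.001 kN

74.001 kN


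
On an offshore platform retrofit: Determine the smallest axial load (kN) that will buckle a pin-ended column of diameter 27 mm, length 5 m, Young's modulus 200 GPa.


I = pi * d^4 / 64 = 26087.05 mm^4
L = 5000.0 mm
P_cr = pi^2 * E * I / L^2
= 9.8696 * 200000.0 * 26087.05 / 5000.0^2
= 2059.75 N = 2.0598 kN

2.0598 kN


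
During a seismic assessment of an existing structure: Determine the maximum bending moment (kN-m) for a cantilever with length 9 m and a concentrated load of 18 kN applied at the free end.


For a cantilever with a point load at the free end:
M_max = P * L = 18 * 9 = 162 kN-m

162 kN-m


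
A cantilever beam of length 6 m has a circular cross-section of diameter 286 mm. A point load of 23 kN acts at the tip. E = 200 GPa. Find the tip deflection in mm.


I = pi * d^4 / 64 = pi * 286^4 / 64 = 328423353.43 mm^4
L = 6000.0 mm, P = 23000.0 N, E = 200000.0 MPa
delta = P * L^3 / (3 * E * I)
= 23000.0 * 6000.0^3 / (3 * 200000.0 * 328423353.43)
= 25.2114 mm

25.2114 mm


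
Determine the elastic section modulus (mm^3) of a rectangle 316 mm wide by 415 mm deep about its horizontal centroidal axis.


S = b * h^2 / 6
= 316 * 415^2 / 6
= 316 * 172225 / 6
= 9070516.67 mm^3

9070516.67 mm^3


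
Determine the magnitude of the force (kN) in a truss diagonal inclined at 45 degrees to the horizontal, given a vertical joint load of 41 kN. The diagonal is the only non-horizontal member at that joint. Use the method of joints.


At the joint, only the diagonal has a vertical component, so vertical equilibrium gives:
F * sin(45) = 41
F = 41 / sin(45)
= 41 / 0.707107
= 57.98 kN

57.98 kN


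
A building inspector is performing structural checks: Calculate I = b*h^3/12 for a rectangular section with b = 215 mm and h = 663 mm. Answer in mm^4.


I = b * h^3 / 12
= 215 * 663^3 / 12
= 215 * 291434247 / 12
= 5221530258.75 mm^4

5221530258.75 mm^4


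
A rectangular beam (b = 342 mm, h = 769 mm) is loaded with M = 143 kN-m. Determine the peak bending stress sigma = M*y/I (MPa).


I = b * h^3 / 12 = 342 * 769^3 / 12 = 12960563356.5 mm^4
y = h / 2 = 769 / 2 = 384.5 mm
M = 143 kN-m = 143000000.0 N-mm
sigma = M * y / I = 143000000.0 * 384.5 / 12960563356.5
= 4.24 MPa

4.24 MPa


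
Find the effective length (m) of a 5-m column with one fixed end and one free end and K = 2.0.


L_eff = K * L
= 2.0 * 5
= 10.0 m

10.0 m


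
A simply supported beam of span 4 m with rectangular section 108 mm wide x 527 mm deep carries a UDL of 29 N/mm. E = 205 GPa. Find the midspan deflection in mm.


I = 108 * 527^3 / 12 = 1317268647.0 mm^4
L = 4000.0 mm, w = 29 N/mm, E = 205000.0 MPa
delta = 5 * w * L^4 / (384 * E * I)
= 5 * 29 * 4000.0^4 / (384 * 205000.0 * 1317268647.0)
= 0.358 mm

0.358 mm


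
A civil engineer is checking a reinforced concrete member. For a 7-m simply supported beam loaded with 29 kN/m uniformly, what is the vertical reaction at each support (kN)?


Total load = w * L = 29 * 7 = 203 kN
By symmetry, each reaction R = total / 2 = 203 / 2 = 101.5 kN

101.5 kN


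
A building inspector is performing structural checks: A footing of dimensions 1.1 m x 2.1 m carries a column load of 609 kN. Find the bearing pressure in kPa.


A = 1.1 * 2.1 = 2.31 m^2
q = P / A = 609 / 2.31
= 263.6364 kPa

263.6364 kPa


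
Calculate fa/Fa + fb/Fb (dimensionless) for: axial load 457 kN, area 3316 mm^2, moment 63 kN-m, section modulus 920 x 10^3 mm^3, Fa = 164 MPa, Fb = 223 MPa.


f_a = P / A = 457000.0 / 3316 = 137.8166 MPa
f_b = M / S = 63000000.0 / 920000.0 = 68.4783 MPa
Ratio = f_a / Fa + f_b / Fb
= 137.8166 / 164 + 68.4783 / 223
= 1.1474 (dimensionless)

1.1474 (dimensionless)


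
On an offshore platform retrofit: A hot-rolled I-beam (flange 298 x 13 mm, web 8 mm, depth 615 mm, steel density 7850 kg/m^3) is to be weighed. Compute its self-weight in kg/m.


A_flanges = 2 * 298 * 13 = 7748 mm^2
A_web = (615 - 2 * 13) * 8 = 4712 mm^2
A_total = 7748 + 4712 = 12460 mm^2 = 0.012460 m^2
Weight = rho * A = 7850 * 0.012460 = 97.811 kg/m

97.811 kg/m


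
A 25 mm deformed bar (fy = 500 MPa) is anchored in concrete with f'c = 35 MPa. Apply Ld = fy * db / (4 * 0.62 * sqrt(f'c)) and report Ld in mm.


Ld = (fy * db) / (4 * 0.62 * sqrt(f'c))
= (500 * 25) / (4 * 0.62 * sqrt(35))
= 12500 / 14.6719
= 851.97 mm

851.97 mm


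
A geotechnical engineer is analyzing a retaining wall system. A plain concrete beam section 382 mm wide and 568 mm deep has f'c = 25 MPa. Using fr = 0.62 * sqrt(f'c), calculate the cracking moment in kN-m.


fr = 0.62 * sqrt(25) = 0.62 * 5.0 = 3.1 MPa
I = 382 * 568^3 / 12 = 5833472085.33 mm^4
y_t = 284.0 mm
M_cr = fr * I / y_t = 3.1 * 5833472085.33 / 284.0 N-mm
= 63.6752 kN-m

63.6752 kN-m


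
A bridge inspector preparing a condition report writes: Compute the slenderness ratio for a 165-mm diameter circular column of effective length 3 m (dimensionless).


Radius of gyration r = d / 4 = 165 / 4 = 41.25 mm
L_eff = 3000.0 mm
Slenderness ratio = L / r = 3000.0 / 41.25 = 72.73 (dimensionless)

72.73 (dimensionless)


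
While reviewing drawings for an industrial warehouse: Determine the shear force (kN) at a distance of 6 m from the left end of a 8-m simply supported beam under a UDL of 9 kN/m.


R_A = w * L / 2 = 9 * 8 / 2 = 36.0 kN
V(x) = R_A - w * x = 36.0 - 9 * 6
= -18.0 kN

-18.0 kN


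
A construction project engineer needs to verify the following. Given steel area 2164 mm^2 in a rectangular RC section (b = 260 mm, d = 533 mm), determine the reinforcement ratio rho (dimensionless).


rho = As / (b * d)
= 2164 / (260 * 533)
= 2164 / 138580
= 0.015616 (dimensionless)

0.015616 (dimensionless)


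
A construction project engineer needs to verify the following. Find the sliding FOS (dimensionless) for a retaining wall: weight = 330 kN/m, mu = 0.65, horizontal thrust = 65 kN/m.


Resisting force = mu * W = 0.65 * 330 = 214.5 kN/m
FOS = Resisting / Driving = 214.5 / 65
= 3.3 (dimensionless)

3.3 (dimensionless)


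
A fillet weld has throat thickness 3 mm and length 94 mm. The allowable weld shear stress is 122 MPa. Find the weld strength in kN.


Strength = throat * length * allowable stress
= 3 * 94 * 122 N
= 34404 N
= 34.4 kN

34.4 kN


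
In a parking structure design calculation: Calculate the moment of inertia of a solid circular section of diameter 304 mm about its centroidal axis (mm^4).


r = d / 2 = 304 / 2 = 152.0 mm
I = pi * r^4 / 4 = pi * 152.0^4 / 4
= 419241468.12 mm^4

419241468.12 mm^4


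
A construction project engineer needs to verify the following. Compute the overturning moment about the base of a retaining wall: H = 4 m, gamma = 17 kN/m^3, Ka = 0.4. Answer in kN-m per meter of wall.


Pa = 0.5 * Ka * gamma * H^2
= 0.5 * 0.4 * 17 * 4^2
= 54.4 kN/m
Arm = H / 3 = 4 / 3 = 1.3333 m
Mo = Pa * arm = Pa * H / 3 = 54.4 * 4 / 3 = 72.5333 kN-m/m

72.5333 kN-m/m


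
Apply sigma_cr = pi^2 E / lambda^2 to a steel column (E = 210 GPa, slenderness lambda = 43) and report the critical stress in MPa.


sigma_cr = pi^2 * E / lambda^2
= 9.8696 * 210000.0 / 43^2
= 9.8696 * 210000.0 / 1849
= 1120.9394 MPa

1120.9394 MPa


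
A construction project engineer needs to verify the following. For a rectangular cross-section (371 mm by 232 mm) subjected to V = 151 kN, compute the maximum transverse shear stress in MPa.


A = b * h = 371 * 232 = 86072 mm^2
V = 151 kN = 151000.0 N
tau_max = 1.5 * V / A = 1.5 * 151000.0 / 86072
= 2.6315 MPa

2.6315 MPa


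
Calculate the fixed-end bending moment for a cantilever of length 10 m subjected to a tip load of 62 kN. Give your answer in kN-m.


For a cantilever with a point load at the free end:
M_max = P * L = 62 * 10 = 620 kN-m

620 kN-m


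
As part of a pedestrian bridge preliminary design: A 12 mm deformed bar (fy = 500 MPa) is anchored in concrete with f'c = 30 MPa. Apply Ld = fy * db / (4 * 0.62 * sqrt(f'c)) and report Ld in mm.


Ld = (fy * db) / (4 * 0.62 * sqrt(f'c))
= (500 * 12) / (4 * 0.62 * sqrt(30))
= 6000 / 13.5835
= 441.71 mm

441.71 mm


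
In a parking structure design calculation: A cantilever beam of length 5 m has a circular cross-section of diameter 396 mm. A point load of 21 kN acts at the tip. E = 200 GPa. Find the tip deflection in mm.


I = pi * d^4 / 64 = pi * 396^4 / 64 = 1207120547.23 mm^4
L = 5000.0 mm, P = 21000.0 N, E = 200000.0 MPa
delta = P * L^3 / (3 * E * I)
= 21000.0 * 5000.0^3 / (3 * 200000.0 * 1207120547.23)
= 3.6243 mm

3.6243 mm


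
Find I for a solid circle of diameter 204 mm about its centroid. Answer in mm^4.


r = d / 2 = 204 / 2 = 102.0 mm
I = pi * r^4 / 4 = pi * 102.0^4 / 4
= 85014023.05 mm^4

85014023.05 mm^4


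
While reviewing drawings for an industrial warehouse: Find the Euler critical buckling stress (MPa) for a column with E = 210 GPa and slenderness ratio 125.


sigma_cr = pi^2 * E / lambda^2
= 9.8696 * 210000.0 / 125^2
= 9.8696 * 210000.0 / 15625
= 132.6475 MPa

132.6475 MPa


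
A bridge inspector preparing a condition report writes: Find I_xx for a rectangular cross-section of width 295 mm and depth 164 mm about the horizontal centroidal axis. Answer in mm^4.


I = b * h^3 / 12
= 295 * 164^3 / 12
= 295 * 4410944 / 12
= 108435706.67 mm^4

108435706.67 mm^4


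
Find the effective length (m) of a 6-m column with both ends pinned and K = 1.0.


L_eff = K * L
= 1.0 * 6
= 6.0 m

6.0 m


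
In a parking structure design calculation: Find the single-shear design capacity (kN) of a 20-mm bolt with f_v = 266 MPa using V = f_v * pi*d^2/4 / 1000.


A = pi * d^2 / 4 = pi * 20^2 / 4 = 314.1593 mm^2
V = f_v * A / 1000 = 266 * 314.1593 / 1000
= 83.5664 kN

83.5664 kN


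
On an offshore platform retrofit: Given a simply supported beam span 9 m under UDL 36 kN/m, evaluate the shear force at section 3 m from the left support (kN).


R_A = w * L / 2 = 36 * 9 / 2 = 162.0 kN
V(x) = R_A - w * x = 162.0 - 36 * 3
= 54.0 kN

54.0 kN


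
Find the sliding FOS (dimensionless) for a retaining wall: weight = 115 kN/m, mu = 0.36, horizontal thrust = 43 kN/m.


Resisting force = mu * W = 0.36 * 115 = 41.4 kN/m
FOS = Resisting / Driving = 41.4 / 43
= 0.9628 (dimensionless)

0.9628 (dimensionless)


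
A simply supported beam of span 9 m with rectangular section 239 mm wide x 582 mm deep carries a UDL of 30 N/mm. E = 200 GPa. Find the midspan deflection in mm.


I = 239 * 582^3 / 12 = 3926319246.0 mm^4
L = 9000.0 mm, w = 30 N/mm, E = 200000.0 MPa
delta = 5 * w * L^4 / (384 * E * I)
= 5 * 30 * 9000.0^4 / (384 * 200000.0 * 3926319246.0)
= 3.2637 mm

3.2637 mm


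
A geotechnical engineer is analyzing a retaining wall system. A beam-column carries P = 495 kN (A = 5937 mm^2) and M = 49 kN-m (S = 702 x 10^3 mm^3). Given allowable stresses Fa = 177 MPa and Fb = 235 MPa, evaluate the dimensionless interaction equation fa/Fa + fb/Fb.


f_a = P / A = 495000.0 / 5937 = 83.3754 MPa
f_b = M / S = 49000000.0 / 702000.0 = 69.8006 MPa
Ratio = f_a / Fa + f_b / Fb
= 83.3754 / 177 + 69.8006 / 235
= 0.7681 (dimensionless)

0.7681 (dimensionless)


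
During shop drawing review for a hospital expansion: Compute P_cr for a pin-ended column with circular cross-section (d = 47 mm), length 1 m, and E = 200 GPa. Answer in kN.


I = pi * d^4 / 64 = 239530.78 mm^4
L = 1000.0 mm
P_cr = pi^2 * E * I / L^2
= 9.8696 * 200000.0 * 239530.78 / 1000.0^2
= 472814.81 N = 472.8148 kN

472.8148 kN


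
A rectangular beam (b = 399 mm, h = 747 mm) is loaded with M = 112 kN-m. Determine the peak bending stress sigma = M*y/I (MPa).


I = b * h^3 / 12 = 399 * 747^3 / 12 = 13859688039.75 mm^4
y = h / 2 = 747 / 2 = 373.5 mm
M = 112 kN-m = 112000000.0 N-mm
sigma = M * y / I = 112000000.0 * 373.5 / 13859688039.75
= 3.02 MPa

3.02 MPa


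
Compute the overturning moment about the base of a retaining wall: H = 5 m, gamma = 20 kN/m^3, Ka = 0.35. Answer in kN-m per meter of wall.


Pa = 0.5 * Ka * gamma * H^2
= 0.5 * 0.35 * 20 * 5^2
= 87.5 kN/m
Arm = H / 3 = 5 / 3 = 1.6667 m
Mo = Pa * arm = Pa * H / 3 = 87.5 * 5 / 3 = 145.8333 kN-m/m

145.8333 kN-m/m


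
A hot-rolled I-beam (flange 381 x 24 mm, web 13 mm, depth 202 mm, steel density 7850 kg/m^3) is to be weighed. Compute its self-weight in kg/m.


A_flanges = 2 * 381 * 24 = 18288 mm^2
A_web = (202 - 2 * 24) * 13 = 2002 mm^2
A_total = 18288 + 2002 = 20290 mm^2 = 0.020290 m^2
Weight = rho * A = 7850 * 0.020290 = 159.2765 kg/m

159.2765 kg/m


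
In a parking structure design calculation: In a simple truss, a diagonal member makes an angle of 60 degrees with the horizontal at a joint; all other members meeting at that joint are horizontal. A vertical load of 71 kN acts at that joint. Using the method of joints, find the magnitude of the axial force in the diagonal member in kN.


At the joint, only the diagonal has a vertical component, so vertical equilibrium gives:
F * sin(60) = 71
F = 71 / sin(60)
= 71 / 0.866025
= 81.98 kN

81.98 kN


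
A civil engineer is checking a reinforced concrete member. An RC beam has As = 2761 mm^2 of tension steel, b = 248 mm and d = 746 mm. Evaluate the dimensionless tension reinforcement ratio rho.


rho = As / (b * d)
= 2761 / (248 * 746)
= 2761 / 185008
= 0.014924 (dimensionless)

0.014924 (dimensionless)


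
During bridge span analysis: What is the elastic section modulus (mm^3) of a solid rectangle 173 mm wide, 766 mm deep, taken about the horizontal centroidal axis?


S = b * h^2 / 6
= 173 * 766^2 / 6
= 173 * 586756 / 6
= 16918131.33 mm^3

16918131.33 mm^3


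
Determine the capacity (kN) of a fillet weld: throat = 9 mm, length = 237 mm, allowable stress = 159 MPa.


Strength = throat * length * allowable stress
= 9 * 237 * 159 N
= 339147 N
= 339.15 kN

339.15 kN


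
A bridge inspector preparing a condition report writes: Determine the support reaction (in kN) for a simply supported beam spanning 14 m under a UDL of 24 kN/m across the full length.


Total load = w * L = 24 * 14 = 336 kN
By symmetry, each reaction R = total / 2 = 336 / 2 = 168.0 kN

168.0 kN


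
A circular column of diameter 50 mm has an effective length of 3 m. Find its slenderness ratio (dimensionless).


Radius of gyration r = d / 4 = 50 / 4 = 12.5 mm
L_eff = 3000.0 mm
Slenderness ratio = L / r = 3000.0 / 12.5 = 240.0 (dimensionless)

240.0 (dimensionless)


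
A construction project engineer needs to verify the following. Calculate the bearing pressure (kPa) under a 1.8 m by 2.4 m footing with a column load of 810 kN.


A = 1.8 * 2.4 = 4.32 m^2
q = P / A = 810 / 4.32
= 187.5 kPa

187.5 kPa


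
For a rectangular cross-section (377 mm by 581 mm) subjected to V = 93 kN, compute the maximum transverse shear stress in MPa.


A = b * h = 377 * 581 = 219037 mm^2
V = 93 kN = 93000.0 N
tau_max = 1.5 * V / A = 1.5 * 93000.0 / 219037
= 0.6369 MPa

0.6369 MPa


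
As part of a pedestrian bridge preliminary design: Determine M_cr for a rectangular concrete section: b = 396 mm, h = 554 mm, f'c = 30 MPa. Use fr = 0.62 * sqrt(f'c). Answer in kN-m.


fr = 0.62 * sqrt(30) = 0.62 * 5.4772 = 3.3959 MPa
I = 396 * 554^3 / 12 = 5611038312.0 mm^4
y_t = 277.0 mm
M_cr = fr * I / y_t = 3.3959 * 5611038312.0 / 277.0 N-mm
= 68.7885 kN-m

68.7885 kN-m


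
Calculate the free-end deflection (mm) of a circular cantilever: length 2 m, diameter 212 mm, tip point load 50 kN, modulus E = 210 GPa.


I = pi * d^4 / 64 = pi * 212^4 / 64 = 99154708.57 mm^4
L = 2000.0 mm, P = 50000.0 N, E = 210000.0 MPa
delta = P * L^3 / (3 * E * I)
= 50000.0 * 2000.0^3 / (3 * 210000.0 * 99154708.57)
= 6.4033 mm

6.4033 mm


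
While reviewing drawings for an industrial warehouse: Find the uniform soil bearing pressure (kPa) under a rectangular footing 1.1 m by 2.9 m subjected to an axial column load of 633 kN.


A = 1.1 * 2.9 = 3.19 m^2
q = P / A = 633 / 3.19
= 198.4326 kPa

198.4326 kPa


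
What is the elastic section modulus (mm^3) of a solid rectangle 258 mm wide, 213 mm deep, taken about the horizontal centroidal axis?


S = b * h^2 / 6
= 258 * 213^2 / 6
= 258 * 45369 / 6
= 1950867.0 mm^3

1950867.0 mm^3


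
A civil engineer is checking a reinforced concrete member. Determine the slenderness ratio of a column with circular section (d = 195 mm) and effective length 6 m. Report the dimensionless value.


Radius of gyration r = d / 4 = 195 / 4 = 48.75 mm
L_eff = 6000.0 mm
Slenderness ratio = L / r = 6000.0 / 48.75 = 123.08 (dimensionless)

123.08 (dimensionless)


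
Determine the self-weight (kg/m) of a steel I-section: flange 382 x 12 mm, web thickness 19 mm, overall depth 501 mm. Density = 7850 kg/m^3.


A_flanges = 2 * 382 * 12 = 9168 mm^2
A_web = (501 - 2 * 12) * 19 = 9063 mm^2
A_total = 9168 + 9063 = 18231 mm^2 = 0.018231 m^2
Weight = rho * A = 7850 * 0.018231 = 143.1133 kg/m

143.1133 kg/m


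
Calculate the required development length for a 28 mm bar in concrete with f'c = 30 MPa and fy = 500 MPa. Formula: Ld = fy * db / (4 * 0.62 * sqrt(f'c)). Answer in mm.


Ld = (fy * db) / (4 * 0.62 * sqrt(f'c))
= (500 * 28) / (4 * 0.62 * sqrt(30))
= 14000 / 13.5835
= 1030.66 mm

1030.66 mm


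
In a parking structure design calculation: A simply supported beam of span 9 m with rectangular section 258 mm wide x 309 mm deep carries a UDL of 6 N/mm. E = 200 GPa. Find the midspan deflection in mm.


I = 258 * 309^3 / 12 = 634328023.5 mm^4
L = 9000.0 mm, w = 6 N/mm, E = 200000.0 MPa
delta = 5 * w * L^4 / (384 * E * I)
= 5 * 6 * 9000.0^4 / (384 * 200000.0 * 634328023.5)
= 4.0403 mm

4.0403 mm


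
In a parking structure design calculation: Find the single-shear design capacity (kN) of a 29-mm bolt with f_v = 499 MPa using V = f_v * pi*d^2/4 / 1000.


A = pi * d^2 / 4 = pi * 29^2 / 4 = 660.5199 mm^2
V = f_v * A / 1000 = 499 * 660.5199 / 1000
= 329.5994 kN

329.5994 kN


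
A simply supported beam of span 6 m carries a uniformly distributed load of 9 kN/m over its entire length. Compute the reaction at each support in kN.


Total load = w * L = 9 * 6 = 54 kN
By symmetry, each reaction R = total / 2 = 54 / 2 = 27.0 kN

27.0 kN


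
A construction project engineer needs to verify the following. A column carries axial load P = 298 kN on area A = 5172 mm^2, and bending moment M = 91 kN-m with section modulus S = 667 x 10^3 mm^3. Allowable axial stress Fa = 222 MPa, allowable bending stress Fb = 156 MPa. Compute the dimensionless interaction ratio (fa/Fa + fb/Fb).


f_a = P / A = 298000.0 / 5172 = 57.6179 MPa
f_b = M / S = 91000000.0 / 667000.0 = 136.4318 MPa
Ratio = f_a / Fa + f_b / Fb
= 57.6179 / 222 + 136.4318 / 156
= 1.1341 (dimensionless)

1.1341 (dimensionless)


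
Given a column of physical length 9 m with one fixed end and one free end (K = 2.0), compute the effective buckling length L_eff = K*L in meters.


L_eff = K * L
= 2.0 * 9
= 18.0 m

18.0 m


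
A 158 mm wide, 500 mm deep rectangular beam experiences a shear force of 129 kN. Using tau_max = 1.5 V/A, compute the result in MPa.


A = b * h = 158 * 500 = 79000 mm^2
V = 129 kN = 129000.0 N
tau_max = 1.5 * V / A = 1.5 * 129000.0 / 79000
= 2.4494 MPa

2.4494 MPa


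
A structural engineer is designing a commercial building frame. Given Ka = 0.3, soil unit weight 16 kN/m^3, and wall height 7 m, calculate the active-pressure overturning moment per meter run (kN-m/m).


Pa = 0.5 * Ka * gamma * H^2
= 0.5 * 0.3 * 16 * 7^2
= 117.6 kN/m
Arm = H / 3 = 7 / 3 = 2.3333 m
Mo = Pa * arm = Pa * H / 3 = 117.6 * 7 / 3 = 274.4 kN-m/m

274.4 kN-m/m


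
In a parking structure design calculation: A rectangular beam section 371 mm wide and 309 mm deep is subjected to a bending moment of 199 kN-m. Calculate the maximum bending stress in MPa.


I = b * h^3 / 12 = 371 * 309^3 / 12 = 912153863.25 mm^4
y = h / 2 = 309 / 2 = 154.5 mm
M = 199 kN-m = 199000000.0 N-mm
sigma = M * y / I = 199000000.0 * 154.5 / 912153863.25
= 33.71 MPa

33.71 MPa


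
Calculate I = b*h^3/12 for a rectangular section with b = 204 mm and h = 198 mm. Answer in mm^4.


I = b * h^3 / 12
= 204 * 198^3 / 12
= 204 * 7762392 / 12
= 131960664.0 mm^4

131960664.0 mm^4


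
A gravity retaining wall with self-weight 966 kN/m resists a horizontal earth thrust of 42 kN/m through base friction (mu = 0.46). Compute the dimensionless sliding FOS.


Resisting force = mu * W = 0.46 * 966 = 444.36 kN/m
FOS = Resisting / Driving = 444.36 / 42
= 10.58 (dimensionless)

10.58 (dimensionless)


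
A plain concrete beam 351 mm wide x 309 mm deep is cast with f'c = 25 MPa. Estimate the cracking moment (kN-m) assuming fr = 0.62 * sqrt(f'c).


fr = 0.62 * sqrt(25) = 0.62 * 5.0 = 3.1 MPa
I = 351 * 309^3 / 12 = 862981148.25 mm^4
y_t = 154.5 mm
M_cr = fr * I / y_t = 3.1 * 862981148.25 / 154.5 N-mm
= 17.3155 kN-m

17.3155 kN-m


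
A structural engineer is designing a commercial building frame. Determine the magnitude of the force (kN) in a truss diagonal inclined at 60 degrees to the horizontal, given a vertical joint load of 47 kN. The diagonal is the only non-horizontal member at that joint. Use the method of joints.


At the joint, only the diagonal has a vertical component, so vertical equilibrium gives:
F * sin(60) = 47
F = 47 / sin(60)
= 47 / 0.866025
= 54.27 kN

54.27 kN


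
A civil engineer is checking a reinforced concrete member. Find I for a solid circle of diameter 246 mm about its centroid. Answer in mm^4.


r = d / 2 = 246 / 2 = 123.0 mm
I = pi * r^4 / 4 = pi * 123.0^4 / 4
= 179767147.47 mm^4

179767147.47 mm^4


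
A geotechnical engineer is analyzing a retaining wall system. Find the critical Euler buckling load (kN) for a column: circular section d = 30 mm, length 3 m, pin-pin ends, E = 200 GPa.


I = pi * d^4 / 64 = 39760.78 mm^4
L = 3000.0 mm
P_cr = pi^2 * E * I / L^2
= 9.8696 * 200000.0 * 39760.78 / 3000.0^2
= 8720.52 N = 8.7205 kN

8.7205 kN


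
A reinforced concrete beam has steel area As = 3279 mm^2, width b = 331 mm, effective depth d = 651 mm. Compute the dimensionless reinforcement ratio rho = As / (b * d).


rho = As / (b * d)
= 3279 / (331 * 651)
= 3279 / 215481
= 0.015217 (dimensionless)

0.015217 (dimensionless)


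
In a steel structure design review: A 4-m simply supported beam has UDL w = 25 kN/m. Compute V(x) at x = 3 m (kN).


R_A = w * L / 2 = 25 * 4 / 2 = 50.0 kN
V(x) = R_A - w * x = 50.0 - 25 * 3
= -25.0 kN

-25.0 kN


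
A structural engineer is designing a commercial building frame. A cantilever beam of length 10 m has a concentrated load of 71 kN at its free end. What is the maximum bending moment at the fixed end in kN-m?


For a cantilever with a point load at the free end:
M_max = P * L = 71 * 10 = 710 kN-m

710 kN-m


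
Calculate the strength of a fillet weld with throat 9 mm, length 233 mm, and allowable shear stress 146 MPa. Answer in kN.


Strength = throat * length * allowable stress
= 9 * 233 * 146 N
= 306162 N
= 306.16 kN

306.16 kN


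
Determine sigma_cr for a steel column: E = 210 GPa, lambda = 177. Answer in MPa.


sigma_cr = pi^2 * E / lambda^2
= 9.8696 * 210000.0 / 177^2
= 9.8696 * 210000.0 / 31329
= 66.1565 MPa

66.1565 MPa


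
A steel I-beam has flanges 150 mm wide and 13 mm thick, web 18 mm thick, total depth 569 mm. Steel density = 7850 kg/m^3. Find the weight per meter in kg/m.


A_flanges = 2 * 150 * 13 = 3900 mm^2
A_web = (569 - 2 * 13) * 18 = 9774 mm^2
A_total = 3900 + 9774 = 13674 mm^2 = 0.013674 m^2
Weight = rho * A = 7850 * 0.013674 = 107.3409 kg/m

107.3409 kg/m
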